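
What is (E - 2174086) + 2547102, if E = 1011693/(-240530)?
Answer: 89720526787/240530 ≈ 3.7301e+5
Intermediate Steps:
E = -1011693/240530 (E = 1011693*(-1/240530) = -1011693/240530 ≈ -4.2061)
(E - 2174086) + 2547102 = (-1011693/240530 - 2174086) + 2547102 = -522933917273/240530 + 2547102 = 89720526787/240530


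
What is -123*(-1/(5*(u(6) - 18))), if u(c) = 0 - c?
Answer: -41/40 ≈ -1.0250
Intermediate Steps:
u(c) = -c
-123*(-1/(5*(u(6) - 18))) = -123*(-1/(5*(-1*6 - 18))) = -123*(-1/(5*(-6 - 18))) = -123/((-5*(-24))) = -123/120 = -123*1/120 = -41/40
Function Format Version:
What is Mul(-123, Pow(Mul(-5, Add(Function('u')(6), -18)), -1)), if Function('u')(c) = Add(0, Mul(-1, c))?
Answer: Rational(-41, 40) ≈ -1.0250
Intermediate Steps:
Function('u')(c) = Mul(-1, c)
Mul(-123, Pow(Mul(-5, Add(Function('u')(6), -18)), -1)) = Mul(-123, Pow(Mul(-5, Add(Mul(-1, 6), -18)), -1)) = Mul(-123, Pow(Mul(-5, Add(-6, -18)), -1)) = Mul(-123, Pow(Mul(-5, -24), -1)) = Mul(-123, Pow(120, -1)) = Mul(-123, Rational(1, 120)) = Rational(-41, 40)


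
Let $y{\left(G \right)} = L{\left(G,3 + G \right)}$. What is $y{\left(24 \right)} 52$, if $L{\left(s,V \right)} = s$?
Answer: $1248$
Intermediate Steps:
$y{\left(G \right)} = G$
$y{\left(24 \right)} 52 = 24 \cdot 52 = 1248$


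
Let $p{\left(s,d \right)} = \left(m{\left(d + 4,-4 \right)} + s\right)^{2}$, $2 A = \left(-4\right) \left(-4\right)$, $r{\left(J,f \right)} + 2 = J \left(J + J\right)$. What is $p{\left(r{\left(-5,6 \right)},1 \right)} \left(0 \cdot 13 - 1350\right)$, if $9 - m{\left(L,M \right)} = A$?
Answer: $-3241350$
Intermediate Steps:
$r{\left(J,f \right)} = -2 + 2 J^{2}$ ($r{\left(J,f \right)} = -2 + J \left(J + J\right) = -2 + J 2 J = -2 + 2 J^{2}$)
$A = 8$ ($A = \frac{\left(-4\right) \left(-4\right)}{2} = \frac{1}{2} \cdot 16 = 8$)
$m{\left(L,M \right)} = 1$ ($m{\left(L,M \right)} = 9 - 8 = 1$)
$p{\left(s,d \right)} = \left(1 + s\right)^{2}$
$p{\left(r{\left(-5,6 \right)},1 \right)} \left(0 \cdot 13 - 1350\right) = \left(1 - \left(2 - 2 \left(-5\right)^{2}\right)\right)^{2} \left(0 \cdot 13 - 1350\right) = \left(1 + \left(-2 + 2 \cdot 25\right)\right)^{2} \left(0 - 1350\right) = \left(1 + \left(-2 + 50\right)\right)^{2} \left(-1350\right) = \left(1 + 48\right)^{2} \left(-1350\right) = 49^{2} \left(-1350\right) = 2401 \left(-1350\right) = -3241350$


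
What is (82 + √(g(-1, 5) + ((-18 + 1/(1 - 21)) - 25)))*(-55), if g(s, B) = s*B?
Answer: -4510 - 341*I*√5/2 ≈ -4510.0 - 381.25*I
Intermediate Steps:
g(s, B) = B*s
(82 + √(g(-1, 5) + ((-18 + 1/(1 - 21)) - 25)))*(-55) = (82 + √(5*(-1) + ((-18 + 1/(1 - 21)) - 25)))*(-55) = (82 + √(-5 + ((-18 + 1/(-20)) - 25)))*(-55) = (82 + √(-5 + ((-18 - 1/20) - 25)))*(-55) = (82 + √(-5 + (-361/20 - 25)))*(-55) = (82 + √(-5 - 861/20))*(-55) = (82 + √(-961/20))*(-55) = (82 + 31*I*√5/10)*(-55) = -4510 - 341*I*√5/2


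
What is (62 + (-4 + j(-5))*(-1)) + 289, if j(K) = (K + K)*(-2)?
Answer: 335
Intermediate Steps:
j(K) = -4*K (j(K) = (2*K)*(-2) = -4*K)
(62 + (-4 + j(-5))*(-1)) + 289 = (62 + (-4 - 4*(-5))*(-1)) + 289 = (62 + (-4 + 20)*(-1)) + 289 = (62 + 16*(-1)) + 289 = (62 - 16) + 289 = 46 + 289 = 335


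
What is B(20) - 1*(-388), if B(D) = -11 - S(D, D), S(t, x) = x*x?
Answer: -23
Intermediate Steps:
S(t, x) = x²
B(D) = -11 - D²
B(20) - 1*(-388) = (-11 - 1*20²) - 1*(-388) = (-11 - 1*400) + 388 = (-11 - 400) + 388 = -411 + 388 = -23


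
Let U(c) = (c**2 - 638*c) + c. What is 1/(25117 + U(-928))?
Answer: 1/1477437 ≈ 6.7685e-7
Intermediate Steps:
U(c) = c**2 - 637*c
1/(25117 + U(-928)) = 1/(25117 - 928*(-637 - 928)) = 1/(25117 - 928*(-1565)) = 1/(25117 + 1452320) = 1/1477437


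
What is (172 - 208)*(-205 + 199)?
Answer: 216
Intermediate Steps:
(172 - 208)*(-205 + 199) = -36*(-6) = 216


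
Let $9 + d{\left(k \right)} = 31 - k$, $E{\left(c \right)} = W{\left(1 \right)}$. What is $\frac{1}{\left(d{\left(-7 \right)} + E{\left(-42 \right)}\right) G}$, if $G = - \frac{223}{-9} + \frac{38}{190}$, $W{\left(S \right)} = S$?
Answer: $\frac{3}{2248} \approx 0.0013345$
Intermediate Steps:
$E{\left(c \right)} = 1$
$d{\left(k \right)} = 22 - k$ ($d{\left(k \right)} = -9 - \left(-31 + k\right) = 22 - k$)
$G = \frac{1124}{45}$ ($G = \left(-223\right) \left(- \frac{1}{9}\right) + 38 \cdot \frac{1}{190} = \frac{223}{9} + \frac{1}{5} = \frac{1124}{45} \approx 24.978$)
$\frac{1}{\left(d{\left(-7 \right)} + E{\left(-42 \right)}\right) G} = \frac{1}{\left(\left(22 - -7\right) + 1\right) \frac{1124}{45}} = \frac{1}{\left(\left(22 + 7\right) + 1\right) \frac{1124}{45}} = \frac{1}{\left(29 + 1\right) \frac{1124}{45}} = \frac{1}{30 \cdot \frac{1124}{45}} = \frac{1}{\frac{2248}{3}} = \frac{3}{2248}$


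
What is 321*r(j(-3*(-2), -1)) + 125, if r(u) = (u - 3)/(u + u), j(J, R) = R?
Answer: 767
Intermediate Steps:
r(u) = (-3 + u)/(2*u) (r(u) = (-3 + u)/((2*u)) = (-3 + u)*(1/(2*u)) = (-3 + u)/(2*u))
321*r(j(-3*(-2), -1)) + 125 = 321*((½)*(-3 - 1)/(-1)) + 125 = 321*((½)*(-1)*(-4)) + 125 = 321*2 + 125 = 642 + 125 = 767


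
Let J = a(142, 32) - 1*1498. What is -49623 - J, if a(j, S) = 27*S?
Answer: -48989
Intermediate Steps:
J = -634 (J = 27*32 - 1*1498 = 864 - 1498 = -634)
-49623 - J = -49623 - 1*(-634) = -49623 + 634 = -48989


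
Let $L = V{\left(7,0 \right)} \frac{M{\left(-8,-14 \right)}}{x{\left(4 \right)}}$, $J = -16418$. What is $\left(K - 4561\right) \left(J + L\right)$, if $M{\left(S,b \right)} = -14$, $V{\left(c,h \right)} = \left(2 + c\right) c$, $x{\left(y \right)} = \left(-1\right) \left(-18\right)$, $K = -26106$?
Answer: $504993489$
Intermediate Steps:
$x{\left(y \right)} = 18$
$V{\left(c,h \right)} = c \left(2 + c\right)$
$L = -49$ ($L = 7 \left(2 + 7\right) \left(- \frac{14}{18}\right) = 7 \cdot 9 \left(\left(-14\right) \frac{1}{18}\right) = 63 \left(- \frac{7}{9}\right) = -49$)
$\left(K - 4561\right) \left(J + L\right) = \left(-26106 - 4561\right) \left(-16418 - 49\right) = \left(-30667\right) \left(-16467\right) = 504993489$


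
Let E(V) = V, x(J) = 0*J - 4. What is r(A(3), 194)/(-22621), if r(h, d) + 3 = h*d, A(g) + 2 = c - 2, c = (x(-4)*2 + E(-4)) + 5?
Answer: 2137/22621 ≈ 0.094470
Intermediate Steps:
x(J) = -4 (x(J) = 0 - 4 = -4)
c = -7 (c = (-4*2 - 4) + 5 = (-8 - 4) + 5 = -12 + 5 = -7)
A(g) = -11 (A(g) = -2 + (-7 - 2) = -2 - 9 = -11)
r(h, d) = -3 + d*h (r(h, d) = -3 + h*d = -3 + d*h)
r(A(3), 194)/(-22621) = (-3 + 194*(-11))/(-22621) = (-3 - 2134)*(-1/22621) = -2137*(-1/22621) = 2137/22621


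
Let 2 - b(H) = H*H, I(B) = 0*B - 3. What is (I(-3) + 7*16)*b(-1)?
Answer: 109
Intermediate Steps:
I(B) = -3 (I(B) = 0 - 3 = -3)
b(H) = 2 - H² (b(H) = 2 - H*H = 2 - H²)
(I(-3) + 7*16)*b(-1) = (-3 + 7*16)*(2 - 1*(-1)²) = (-3 + 112)*(2 - 1*1) = 109*(2 - 1) = 109*1 = 109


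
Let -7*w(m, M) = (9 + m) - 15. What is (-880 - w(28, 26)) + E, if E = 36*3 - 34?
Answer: -5620/7 ≈ -802.86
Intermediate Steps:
E = 74 (E = 108 - 34 = 74)
w(m, M) = 6/7 - m/7 (w(m, M) = -((9 + m) - 15)/7 = -(-6 + m)/7 = 6/7 - m/7)
(-880 - w(28, 26)) + E = (-880 - (6/7 - ⅐*28)) + 74 = (-880 - (6/7 - 4)) + 74 = (-880 - 1*(-22/7)) + 74 = (-880 + 22/7) + 74 = -6138/7 + 74 = -5620/7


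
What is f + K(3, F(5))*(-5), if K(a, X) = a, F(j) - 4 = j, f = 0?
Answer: -15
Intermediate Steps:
F(j) = 4 + j
f + K(3, F(5))*(-5) = 0 + 3*(-5) = 0 - 15 = -15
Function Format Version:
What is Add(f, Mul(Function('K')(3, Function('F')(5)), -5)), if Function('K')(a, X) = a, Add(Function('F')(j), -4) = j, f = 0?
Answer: -15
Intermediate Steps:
Function('F')(j) = Add(4, j)
Add(f, Mul(Function('K')(3, Function('F')(5)), -5)) = Add(0, Mul(3, -5)) = Add(0, -15) = -15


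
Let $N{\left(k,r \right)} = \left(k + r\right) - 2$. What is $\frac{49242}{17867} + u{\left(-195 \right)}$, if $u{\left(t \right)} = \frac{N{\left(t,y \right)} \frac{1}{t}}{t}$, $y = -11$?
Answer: $\frac{143746978}{52260975} \approx 2.7506$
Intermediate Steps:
$N{\left(k,r \right)} = -2 + k + r$
$u{\left(t \right)} = \frac{-13 + t}{t^{2}}$ ($u{\left(t \right)} = \frac{\left(-2 + t - 11\right) \frac{1}{t}}{t} = \frac{\left(-13 + t\right) \frac{1}{t}}{t} = \frac{\frac{1}{t} \left(-13 + t\right)}{t} = \frac{-13 + t}{t^{2}}$)
$\frac{49242}{17867} + u{\left(-195 \right)} = \frac{49242}{17867} + \frac{-13 - 195}{38025} = 49242 \cdot \frac{1}{17867} + \frac{1}{38025} \left(-208\right) = \frac{49242}{17867} - \frac{16}{2925} = \frac{143746978}{52260975}$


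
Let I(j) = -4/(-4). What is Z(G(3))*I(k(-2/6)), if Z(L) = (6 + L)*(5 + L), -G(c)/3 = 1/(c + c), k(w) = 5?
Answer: 99/4 ≈ 24.750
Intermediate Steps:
I(j) = 1 (I(j) = -4*(-¼) = 1)
G(c) = -3/(2*c) (G(c) = -3/(c + c) = -3*1/(2*c) = -3/(2*c))
Z(L) = (5 + L)*(6 + L)
Z(G(3))*I(k(-2/6)) = (30 + (-3/2/3)² + 11*(-3/2/3))*1 = (30 + (-3/2*⅓)² + 11*(-3/2*⅓))*1 = (30 + (-½)² + 11*(-½))*1 = (30 + ¼ - 11/2)*1 = (99/4)*1 = 99/4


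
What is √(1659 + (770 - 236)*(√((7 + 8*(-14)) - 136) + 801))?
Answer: √(429393 + 534*I*√241) ≈ 655.31 + 6.325*I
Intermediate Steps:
√(1659 + (770 - 236)*(√((7 + 8*(-14)) - 136) + 801)) = √(1659 + 534*(√((7 - 112) - 136) + 801)) = √(1659 + 534*(√(-105 - 136) + 801)) = √(1659 + 534*(√(-241) + 801)) = √(1659 + 534*(I*√241 + 801)) = √(1659 + 534*(801 + I*√241)) = √(1659 + (427734 + 534*I*√241)) = √(429393 + 534*I*√241)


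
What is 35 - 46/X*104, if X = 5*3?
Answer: -4259/15 ≈ -283.93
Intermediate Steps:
X = 15
35 - 46/X*104 = 35 - 46/15*104 = 35 - 4784/15 = -4259/15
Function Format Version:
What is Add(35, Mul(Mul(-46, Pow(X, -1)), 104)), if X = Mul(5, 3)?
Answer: Rational(-4259, 15) ≈ -283.93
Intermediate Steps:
X = 15
Add(35, Mul(Mul(-46, Pow(X, -1)), 104)) = Add(35, Mul(Mul(-46, Pow(15, -1)), 104)) = Add(35, Mul(Mul(-46, Rational(1, 15)), 104)) = Add(35, Mul(Rational(-46, 15), 104)) = Add(35, Rational(-4784, 15)) = Rational(-4259, 15)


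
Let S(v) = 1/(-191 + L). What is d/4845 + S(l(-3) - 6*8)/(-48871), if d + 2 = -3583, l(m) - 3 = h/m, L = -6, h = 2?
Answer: -2300992970/3109710601 ≈ -0.73994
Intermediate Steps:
l(m) = 3 + 2/m
d = -3585 (d = -2 - 3583 = -3585)
S(v) = -1/197 (S(v) = 1/(-191 - 6) = 1/(-197) = -1/197)
d/4845 + S(l(-3) - 6*8)/(-48871) = -3585/4845 - 1/197/(-48871) = -3585*1/4845 - 1/197*(-1/48871) = -239/323 + 1/9627587 = -2300992970/3109710601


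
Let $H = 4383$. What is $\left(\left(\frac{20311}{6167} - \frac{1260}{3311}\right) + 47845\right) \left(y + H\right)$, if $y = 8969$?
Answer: $\frac{1863564428560176}{2916991} \approx 6.3887 \cdot 10^{8}$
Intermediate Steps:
$\left(\left(\frac{20311}{6167} - \frac{1260}{3311}\right) + 47845\right) \left(y + H\right) = \left(\left(\frac{20311}{6167} - \frac{1260}{3311}\right) + 47845\right) \left(8969 + 4383\right) = \left(\left(20311 \cdot \frac{1}{6167} - \frac{180}{473}\right) + 47845\right) 13352 = \left(\left(\frac{20311}{6167} - \frac{180}{473}\right) + 47845\right) 13352 = \left(\frac{8497043}{2916991} + 47845\right) 13352 = \frac{139571931438}{2916991} \cdot 13352 = \frac{1863564428560176}{2916991}$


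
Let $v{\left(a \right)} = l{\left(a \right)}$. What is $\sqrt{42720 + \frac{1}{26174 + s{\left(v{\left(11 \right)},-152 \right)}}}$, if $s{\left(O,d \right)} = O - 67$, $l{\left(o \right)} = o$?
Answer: $\frac{\sqrt{3237938308822}}{8706} \approx 206.69$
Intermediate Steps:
$v{\left(a \right)} = a$
$s{\left(O,d \right)} = -67 + O$ ($s{\left(O,d \right)} = O - 67 = -67 + O$)
$\sqrt{42720 + \frac{1}{26174 + s{\left(v{\left(11 \right)},-152 \right)}}} = \sqrt{42720 + \frac{1}{26174 + \left(-67 + 11\right)}} = \sqrt{42720 + \frac{1}{26174 - 56}} = \sqrt{42720 + \frac{1}{26118}} = \sqrt{\frac{1115760961}{26118}} = \frac{\sqrt{3237938308822}}{8706}$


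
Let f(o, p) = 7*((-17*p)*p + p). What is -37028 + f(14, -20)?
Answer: -84768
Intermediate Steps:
f(o, p) = -119*p**2 + 7*p (f(o, p) = 7*(-17*p**2 + p) = 7*(p - 17*p**2) = -119*p**2 + 7*p)
-37028 + f(14, -20) = -37028 + 7*(-20)*(1 - 17*(-20)) = -37028 + 7*(-20)*(1 + 340) = -37028 + 7*(-20)*341 = -37028 - 47740 = -84768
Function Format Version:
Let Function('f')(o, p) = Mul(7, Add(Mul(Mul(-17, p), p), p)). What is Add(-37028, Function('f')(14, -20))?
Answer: -84768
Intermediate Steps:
Function('f')(o, p) = Add(Mul(-119, Pow(p, 2)), Mul(7, p)) (Function('f')(o, p) = Mul(7, Add(Mul(-17, Pow(p, 2)), p)) = Mul(7, Add(p, Mul(-17, Pow(p, 2)))) = Add(Mul(-119, Pow(p, 2)), Mul(7, p)))
Add(-37028, Function('f')(14, -20)) = Add(-37028, Mul(7, -20, Add(1, Mul(-17, -20)))) = Add(-37028, Mul(7, -20, Add(1, 340))) = Add(-37028, Mul(7, -20, 341)) = Add(-37028, -47740) = -84768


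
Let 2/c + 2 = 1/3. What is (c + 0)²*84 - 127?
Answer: -151/25 ≈ -6.0400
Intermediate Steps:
c = -6/5 (c = 2/(-2 + 1/3) = 2/(-2 + ⅓) = 2/(-5/3) = 2*(-⅗) = -6/5 ≈ -1.2000)
(c + 0)²*84 - 127 = (-6/5 + 0)²*84 - 127 = (-6/5)²*84 - 127 = (36/25)*84 - 127 = 3024/25 - 127 = -151/25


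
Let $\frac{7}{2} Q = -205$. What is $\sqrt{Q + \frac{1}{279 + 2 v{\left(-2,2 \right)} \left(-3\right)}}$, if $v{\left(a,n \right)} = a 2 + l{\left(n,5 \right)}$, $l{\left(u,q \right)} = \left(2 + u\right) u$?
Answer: $\frac{i \sqrt{186609255}}{1785} \approx 7.6529 i$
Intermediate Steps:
$l{\left(u,q \right)} = u \left(2 + u\right)$
$Q = - \frac{410}{7}$ ($Q = \frac{2}{7} \left(-205\right) = - \frac{410}{7} \approx -58.571$)
$v{\left(a,n \right)} = 2 a + n \left(2 + n\right)$ ($v{\left(a,n \right)} = a 2 + n \left(2 + n\right) = 2 a + n \left(2 + n\right)$)
$\sqrt{Q + \frac{1}{279 + 2 v{\left(-2,2 \right)} \left(-3\right)}} = \sqrt{- \frac{410}{7} + \frac{1}{279 + 2 \left(2 \left(-2\right) + 2 \left(2 + 2\right)\right) \left(-3\right)}} = \sqrt{- \frac{410}{7} + \frac{1}{279 + 2 \left(-4 + 2 \cdot 4\right) \left(-3\right)}} = \sqrt{- \frac{410}{7} + \frac{1}{279 + 2 \left(-4 + 8\right) \left(-3\right)}} = \sqrt{- \frac{410}{7} + \frac{1}{279 + 2 \cdot 4 \left(-3\right)}} = \sqrt{- \frac{410}{7} + \frac{1}{279 + 8 \left(-3\right)}} = \sqrt{- \frac{410}{7} + \frac{1}{279 - 24}} = \sqrt{- \frac{410}{7} + \frac{1}{255}} = \sqrt{- \frac{104543}{1785}} = \frac{i \sqrt{186609255}}{1785}$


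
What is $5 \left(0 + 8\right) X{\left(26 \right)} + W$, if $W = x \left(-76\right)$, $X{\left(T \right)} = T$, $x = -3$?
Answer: $1268$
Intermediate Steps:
$W = 228$ ($W = \left(-3\right) \left(-76\right) = 228$)
$5 \left(0 + 8\right) X{\left(26 \right)} + W = 5 \left(0 + 8\right) 26 + 228 = 5 \cdot 8 \cdot 26 + 228 = 40 \cdot 26 + 228 = 1040 + 228 = 1268$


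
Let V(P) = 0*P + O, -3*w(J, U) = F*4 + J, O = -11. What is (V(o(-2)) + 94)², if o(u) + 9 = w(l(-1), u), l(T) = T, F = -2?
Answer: 6889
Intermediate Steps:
w(J, U) = 8/3 - J/3 (w(J, U) = -(-2*4 + J)/3 = -(-8 + J)/3 = 8/3 - J/3)
o(u) = -6 (o(u) = -9 + (8/3 - ⅓*(-1)) = -9 + (8/3 + ⅓) = -9 + 3 = -6)
V(P) = -11 (V(P) = 0*P - 11 = 0 - 11 = -11)
(V(o(-2)) + 94)² = (-11 + 94)² = 83² = 6889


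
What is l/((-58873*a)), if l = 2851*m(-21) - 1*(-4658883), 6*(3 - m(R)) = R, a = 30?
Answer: -9354829/3532380 ≈ -2.6483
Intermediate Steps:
m(R) = 3 - R/6
l = 9354829/2 (l = 2851*(3 - ⅙*(-21)) - 1*(-4658883) = 2851*(3 + 7/2) + 4658883 = 2851*(13/2) + 4658883 = 37063/2 + 4658883 = 9354829/2 ≈ 4.6774e+6)
l/((-58873*a)) = 9354829/(2*((-58873*30))) = (9354829/2)/(-1766190) = (9354829/2)*(-1/1766190) = -9354829/3532380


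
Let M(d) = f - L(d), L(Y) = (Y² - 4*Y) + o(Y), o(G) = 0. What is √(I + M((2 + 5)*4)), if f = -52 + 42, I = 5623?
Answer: 9*√61 ≈ 70.292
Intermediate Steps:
f = -10
L(Y) = Y² - 4*Y (L(Y) = (Y² - 4*Y) + 0 = Y² - 4*Y)
M(d) = -10 - d*(-4 + d)
√(I + M((2 + 5)*4)) = √(5623 + (-10 - ((2 + 5)*4)² + 4*((2 + 5)*4))) = √(5623 + (-10 - (7*4)² + 4*(7*4))) = √(5623 + (-10 - 1*28² + 4*28)) = √(5623 + (-10 - 1*784 + 112)) = √(5623 + (-10 - 784 + 112)) = √(5623 - 682) = √4941 = 9*√61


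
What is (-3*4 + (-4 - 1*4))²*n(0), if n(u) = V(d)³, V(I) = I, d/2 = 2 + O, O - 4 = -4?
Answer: 25600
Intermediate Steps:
O = 0 (O = 4 - 4 = 0)
d = 4 (d = 2*(2 + 0) = 2*2 = 4)
n(u) = 64 (n(u) = 4³ = 64)
(-3*4 + (-4 - 1*4))²*n(0) = (-3*4 + (-4 - 1*4))²*64 = (-12 + (-4 - 4))²*64 = (-12 - 8)²*64 = (-20)²*64 = 400*64 = 25600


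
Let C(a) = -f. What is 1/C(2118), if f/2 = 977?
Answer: -1/1954 ≈ -0.00051177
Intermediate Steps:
f = 1954 (f = 2*977 = 1954)
C(a) = -1954 (C(a) = -1*1954 = -1954)
1/C(2118) = 1/(-1954) = -1/1954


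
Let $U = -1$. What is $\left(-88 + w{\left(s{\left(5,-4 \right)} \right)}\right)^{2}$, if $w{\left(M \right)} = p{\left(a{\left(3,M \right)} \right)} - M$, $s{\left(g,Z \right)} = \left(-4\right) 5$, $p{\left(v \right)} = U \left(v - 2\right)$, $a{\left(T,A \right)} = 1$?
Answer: $4489$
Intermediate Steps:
$p{\left(v \right)} = 2 - v$ ($p{\left(v \right)} = - (v - 2) = - (-2 + v) = 2 - v$)
$s{\left(g,Z \right)} = -20$
$w{\left(M \right)} = 1 - M$ ($w{\left(M \right)} = \left(2 - 1\right) - M = 1 - M$)
$\left(-88 + w{\left(s{\left(5,-4 \right)} \right)}\right)^{2} = \left(-88 + \left(1 - -20\right)\right)^{2} = \left(-88 + \left(1 + 20\right)\right)^{2} = \left(-88 + 21\right)^{2} = \left(-67\right)^{2} = 4489$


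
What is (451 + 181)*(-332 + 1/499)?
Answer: -104701544/499 ≈ -2.0982e+5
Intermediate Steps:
(451 + 181)*(-332 + 1/499) = 632*(-332 + 1/499) = 632*(-165667/499) = -104701544/499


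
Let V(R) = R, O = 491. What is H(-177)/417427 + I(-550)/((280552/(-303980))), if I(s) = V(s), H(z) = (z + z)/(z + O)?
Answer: 1369613096839162/2298283351691 ≈ 595.93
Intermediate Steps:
H(z) = 2*z/(491 + z) (H(z) = (z + z)/(z + 491) = (2*z)/(491 + z) = 2*z/(491 + z))
I(s) = s
H(-177)/417427 + I(-550)/((280552/(-303980))) = (2*(-177)/(491 - 177))/417427 - 550/(280552/(-303980)) = (2*(-177)/314)*(1/417427) - 550/(280552*(-1/303980)) = (2*(-177)*(1/314))*(1/417427) - 550/(-70138/75995) = -177/157*1/417427 - 550*(-75995/70138) = -177/65536039 + 20898625/35069 = 1369613096839162/2298283351691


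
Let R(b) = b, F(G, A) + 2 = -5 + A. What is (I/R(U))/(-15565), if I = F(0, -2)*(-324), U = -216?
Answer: 27/31130 ≈ 0.00086733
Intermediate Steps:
F(G, A) = -7 + A (F(G, A) = -2 + (-5 + A) = -7 + A)
I = 2916 (I = (-7 - 2)*(-324) = -9*(-324) = 2916)
(I/R(U))/(-15565) = (2916/(-216))/(-15565) = (2916*(-1/216))*(-1/15565) = -27/2*(-1/15565) = 27/31130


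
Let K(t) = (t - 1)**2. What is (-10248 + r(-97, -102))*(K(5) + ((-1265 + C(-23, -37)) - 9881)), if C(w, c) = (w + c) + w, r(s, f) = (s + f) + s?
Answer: 118229872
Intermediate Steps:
K(t) = (-1 + t)**2
r(s, f) = f + 2*s (r(s, f) = (f + s) + s = f + 2*s)
C(w, c) = c + 2*w (C(w, c) = (c + w) + w = c + 2*w)
(-10248 + r(-97, -102))*(K(5) + ((-1265 + C(-23, -37)) - 9881)) = (-10248 + (-102 + 2*(-97)))*((-1 + 5)**2 + ((-1265 + (-37 + 2*(-23))) - 9881)) = (-10248 + (-102 - 194))*(4**2 + ((-1265 + (-37 - 46)) - 9881)) = (-10248 - 296)*(16 + ((-1265 - 83) - 9881)) = -10544*(16 + (-1348 - 9881)) = -10544*(16 - 11229) = -10544*(-11213) = 118229872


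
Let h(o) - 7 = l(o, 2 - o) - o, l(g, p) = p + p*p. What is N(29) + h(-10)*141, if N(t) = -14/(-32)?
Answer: 390295/16 ≈ 24393.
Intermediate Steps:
l(g, p) = p + p**2
N(t) = 7/16 (N(t) = -14*(-1/32) = 7/16)
h(o) = 7 - o + (2 - o)*(3 - o) (h(o) = 7 + ((2 - o)*(1 + (2 - o)) - o) = 7 + ((2 - o)*(3 - o) - o) = 7 + (-o + (2 - o)*(3 - o)) = 7 - o + (2 - o)*(3 - o))
N(29) + h(-10)*141 = 7/16 + (13 + (-10)**2 - 6*(-10))*141 = 7/16 + (13 + 100 + 60)*141 = 7/16 + 173*141 = 7/16 + 24393 = 390295/16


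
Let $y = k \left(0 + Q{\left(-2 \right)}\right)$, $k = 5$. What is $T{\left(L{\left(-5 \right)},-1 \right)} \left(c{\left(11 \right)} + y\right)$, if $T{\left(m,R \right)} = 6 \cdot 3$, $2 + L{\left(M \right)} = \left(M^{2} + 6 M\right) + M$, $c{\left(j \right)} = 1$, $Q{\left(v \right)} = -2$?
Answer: $-162$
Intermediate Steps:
$L{\left(M \right)} = -2 + M^{2} + 7 M$ ($L{\left(M \right)} = -2 + \left(\left(M^{2} + 6 M\right) + M\right) = -2 + \left(M^{2} + 7 M\right) = -2 + M^{2} + 7 M$)
$T{\left(m,R \right)} = 18$
$y = -10$ ($y = 5 \left(0 - 2\right) = 5 \left(-2\right) = -10$)
$T{\left(L{\left(-5 \right)},-1 \right)} \left(c{\left(11 \right)} + y\right) = 18 \left(1 - 10\right) = 18 \left(-9\right) = -162$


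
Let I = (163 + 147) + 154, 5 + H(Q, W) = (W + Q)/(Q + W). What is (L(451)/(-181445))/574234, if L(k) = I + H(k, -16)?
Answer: -46/10419188813 ≈ -4.4149e-9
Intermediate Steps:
H(Q, W) = -4 (H(Q, W) = -5 + (W + Q)/(Q + W) = -5 + (Q + W)/(Q + W) = -5 + 1 = -4)
I = 464 (I = 310 + 154 = 464)
L(k) = 460 (L(k) = 464 - 4 = 460)
(L(451)/(-181445))/574234 = (460/(-181445))/574234 = (460*(-1/181445))*(1/574234) = -92/36289*1/574234 = -46/10419188813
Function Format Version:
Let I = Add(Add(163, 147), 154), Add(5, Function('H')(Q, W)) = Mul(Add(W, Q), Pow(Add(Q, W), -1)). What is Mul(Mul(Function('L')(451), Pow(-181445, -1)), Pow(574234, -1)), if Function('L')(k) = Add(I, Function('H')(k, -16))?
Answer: Rational(-46, 10419188813) ≈ -4.4149e-9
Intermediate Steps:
Function('H')(Q, W) = -4 (Function('H')(Q, W) = Add(-5, Mul(Add(W, Q), Pow(Add(Q, W), -1))) = Add(-5, Mul(Add(Q, W), Pow(Add(Q, W), -1))) = Add(-5, 1) = -4)
I = 464 (I = Add(310, 154) = 464)
Function('L')(k) = 460 (Function('L')(k) = Add(464, -4) = 460)
Mul(Mul(Function('L')(451), Pow(-181445, -1)), Pow(574234, -1)) = Mul(Mul(460, Pow(-181445, -1)), Pow(574234, -1)) = Mul(Mul(460, Rational(-1, 181445)), Rational(1, 574234)) = Mul(Rational(-92, 36289), Rational(1, 574234)) = Rational(-46, 10419188813)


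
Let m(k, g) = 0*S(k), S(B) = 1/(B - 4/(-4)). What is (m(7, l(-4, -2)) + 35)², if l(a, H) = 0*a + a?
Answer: 1225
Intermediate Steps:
l(a, H) = a (l(a, H) = 0 + a = a)
S(B) = 1/(1 + B) (S(B) = 1/(B - 4*(-¼)) = 1/(B + 1) = 1/(1 + B))
m(k, g) = 0 (m(k, g) = 0/(1 + k) = 0)
(m(7, l(-4, -2)) + 35)² = (0 + 35)² = 35² = 1225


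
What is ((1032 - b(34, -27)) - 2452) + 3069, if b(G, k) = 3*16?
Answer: 1601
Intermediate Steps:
b(G, k) = 48
((1032 - b(34, -27)) - 2452) + 3069 = ((1032 - 1*48) - 2452) + 3069 = ((1032 - 48) - 2452) + 3069 = (984 - 2452) + 3069 = -1468 + 3069 = 1601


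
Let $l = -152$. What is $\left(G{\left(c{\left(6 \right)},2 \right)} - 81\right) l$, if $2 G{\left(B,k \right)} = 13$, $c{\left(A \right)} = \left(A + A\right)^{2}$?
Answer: $11324$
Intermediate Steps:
$c{\left(A \right)} = 4 A^{2}$ ($c{\left(A \right)} = \left(2 A\right)^{2} = 4 A^{2}$)
$G{\left(B,k \right)} = \frac{13}{2}$ ($G{\left(B,k \right)} = \frac{1}{2} \cdot 13 = \frac{13}{2}$)
$\left(G{\left(c{\left(6 \right)},2 \right)} - 81\right) l = \left(\frac{13}{2} - 81\right) \left(-152\right) = \left(- \frac{149}{2}\right) \left(-152\right) = 11324$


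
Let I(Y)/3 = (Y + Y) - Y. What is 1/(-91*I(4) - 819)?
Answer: -1/1911 ≈ -0.00052329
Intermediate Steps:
I(Y) = 3*Y (I(Y) = 3*((Y + Y) - Y) = 3*(2*Y - Y) = 3*Y)
1/(-91*I(4) - 819) = 1/(-273*4 - 819) = 1/(-91*12 - 819) = 1/(-1092 - 819) = 1/(-1911) = -1/1911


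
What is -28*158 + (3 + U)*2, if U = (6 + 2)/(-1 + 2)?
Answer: -4402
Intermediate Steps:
U = 8 (U = 8/1 = 8*1 = 8)
-28*158 + (3 + U)*2 = -28*158 + (3 + 8)*2 = -4424 + 11*2 = -4424 + 22 = -4402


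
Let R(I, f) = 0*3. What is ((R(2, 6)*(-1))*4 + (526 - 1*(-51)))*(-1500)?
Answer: -865500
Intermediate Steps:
R(I, f) = 0
((R(2, 6)*(-1))*4 + (526 - 1*(-51)))*(-1500) = ((0*(-1))*4 + (526 - 1*(-51)))*(-1500) = (0*4 + (526 + 51))*(-1500) = (0 + 577)*(-1500) = 577*(-1500) = -865500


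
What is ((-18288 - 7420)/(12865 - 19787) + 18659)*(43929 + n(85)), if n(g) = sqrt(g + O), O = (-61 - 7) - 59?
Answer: 2837446724637/3461 + 64591653*I*sqrt(42)/3461 ≈ 8.1983e+8 + 1.2095e+5*I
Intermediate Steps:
O = -127 (O = -68 - 59 = -127)
n(g) = sqrt(-127 + g) (n(g) = sqrt(g - 127) = sqrt(-127 + g))
((-18288 - 7420)/(12865 - 19787) + 18659)*(43929 + n(85)) = ((-18288 - 7420)/(12865 - 19787) + 18659)*(43929 + sqrt(-127 + 85)) = (-25708/(-6922) + 18659)*(43929 + sqrt(-42)) = (-25708*(-1/6922) + 18659)*(43929 + I*sqrt(42)) = (12854/3461 + 18659)*(43929 + I*sqrt(42)) = 64591653*(43929 + I*sqrt(42))/3461 = 2837446724637/3461 + 64591653*I*sqrt(42)/3461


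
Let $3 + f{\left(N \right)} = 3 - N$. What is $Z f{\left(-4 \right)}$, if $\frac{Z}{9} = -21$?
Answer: $-756$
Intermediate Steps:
$Z = -189$ ($Z = 9 \left(-21\right) = -189$)
$f{\left(N \right)} = - N$ ($f{\left(N \right)} = -3 - \left(-3 + N\right) = - N$)
$Z f{\left(-4 \right)} = - 189 \left(\left(-1\right) \left(-4\right)\right) = \left(-189\right) 4 = -756$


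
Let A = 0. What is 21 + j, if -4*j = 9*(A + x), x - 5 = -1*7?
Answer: 51/2 ≈ 25.500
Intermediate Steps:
x = -2 (x = 5 - 1*7 = 5 - 7 = -2)
j = 9/2 (j = -9*(0 - 2)/4 = -9*(-2)/4 = -¼*(-18) = 9/2 ≈ 4.5000)
21 + j = 21 + 9/2 = 51/2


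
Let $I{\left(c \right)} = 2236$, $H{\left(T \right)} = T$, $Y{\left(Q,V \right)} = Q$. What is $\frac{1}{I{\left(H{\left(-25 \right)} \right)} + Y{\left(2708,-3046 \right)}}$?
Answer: $\frac{1}{4944} \approx 0.00020227$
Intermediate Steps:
$\frac{1}{I{\left(H{\left(-25 \right)} \right)} + Y{\left(2708,-3046 \right)}} = \frac{1}{2236 + 2708} = \frac{1}{4944}$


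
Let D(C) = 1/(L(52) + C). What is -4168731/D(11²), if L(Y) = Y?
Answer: -721190463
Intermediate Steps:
D(C) = 1/(52 + C)
-4168731/D(11²) = -4168731/(1/(52 + 11²)) = -4168731/(1/(52 + 121)) = -4168731/(1/173) = -4168731/1/173 = -4168731*173 = -721190463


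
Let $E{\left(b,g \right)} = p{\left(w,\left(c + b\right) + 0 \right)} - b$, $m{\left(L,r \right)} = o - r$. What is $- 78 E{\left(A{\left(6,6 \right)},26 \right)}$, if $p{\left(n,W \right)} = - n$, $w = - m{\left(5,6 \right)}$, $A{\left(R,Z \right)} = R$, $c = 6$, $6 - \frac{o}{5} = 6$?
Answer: $936$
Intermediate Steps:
$o = 0$ ($o = 30 - 30 = 0$)
$m{\left(L,r \right)} = - r$ ($m{\left(L,r \right)} = 0 - r = - r$)
$w = 6$ ($w = - \left(-1\right) 6 = \left(-1\right) \left(-6\right) = 6$)
$E{\left(b,g \right)} = -6 - b$ ($E{\left(b,g \right)} = \left(-1\right) 6 - b = -6 - b$)
$- 78 E{\left(A{\left(6,6 \right)},26 \right)} = - 78 \left(-6 - 6\right) = \left(-78\right) \left(-12\right) = 936$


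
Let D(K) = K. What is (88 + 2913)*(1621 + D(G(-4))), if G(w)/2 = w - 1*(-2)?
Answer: 4852617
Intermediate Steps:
G(w) = 4 + 2*w (G(w) = 2*(w - 1*(-2)) = 2*(w + 2) = 2*(2 + w) = 4 + 2*w)
(88 + 2913)*(1621 + D(G(-4))) = (88 + 2913)*(1621 + (4 + 2*(-4))) = 3001*(1621 + (4 - 8)) = 3001*(1621 - 4) = 3001*1617 = 4852617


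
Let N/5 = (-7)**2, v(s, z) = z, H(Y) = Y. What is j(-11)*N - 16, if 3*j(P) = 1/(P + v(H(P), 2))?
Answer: -677/27 ≈ -25.074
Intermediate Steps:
N = 245 (N = 5*(-7)**2 = 5*49 = 245)
j(P) = 1/(3*(2 + P)) (j(P) = 1/(3*(P + 2)) = 1/(3*(2 + P)))
j(-11)*N - 16 = (1/(3*(2 - 11)))*245 - 16 = ((1/3)/(-9))*245 - 16 = ((1/3)*(-1/9))*245 - 16 = -1/27*245 - 16 = -245/27 - 16 = -677/27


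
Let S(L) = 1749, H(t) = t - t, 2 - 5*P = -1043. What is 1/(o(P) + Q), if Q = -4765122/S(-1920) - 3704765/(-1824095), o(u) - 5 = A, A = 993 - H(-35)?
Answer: -212689477/366772940661 ≈ -0.00057989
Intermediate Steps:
P = 209 (P = ⅖ - ⅕*(-1043) = ⅖ + 1043/5 = 209)
H(t) = 0
A = 993 (A = 993 - 1*0 = 993 + 0 = 993)
o(u) = 998 (o(u) = 5 + 993 = 998)
Q = -579037038707/212689477 (Q = -4765122/1749 - 3704765/(-1824095) = -4765122*1/1749 - 3704765*(-1/1824095) = -1588374/583 + 740953/364819 = -579037038707/212689477 ≈ -2722.5)
1/(o(P) + Q) = 1/(998 - 579037038707/212689477) = 1/(-366772940661/212689477) = -212689477/366772940661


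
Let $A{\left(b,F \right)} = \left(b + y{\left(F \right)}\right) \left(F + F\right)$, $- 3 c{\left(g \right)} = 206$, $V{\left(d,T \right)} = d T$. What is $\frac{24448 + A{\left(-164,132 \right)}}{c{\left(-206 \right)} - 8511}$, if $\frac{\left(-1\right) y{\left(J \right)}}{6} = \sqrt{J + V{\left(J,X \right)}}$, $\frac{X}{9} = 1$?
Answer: $\frac{56544}{25739} + \frac{9504 \sqrt{330}}{25739} \approx 8.9045$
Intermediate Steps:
$X = 9$ ($X = 9 \cdot 1 = 9$)
$V{\left(d,T \right)} = T d$
$c{\left(g \right)} = - \frac{206}{3}$ ($c{\left(g \right)} = \left(- \frac{1}{3}\right) 206 = - \frac{206}{3}$)
$y{\left(J \right)} = - 6 \sqrt{10} \sqrt{J}$ ($y{\left(J \right)} = - 6 \sqrt{J + 9 J} = - 6 \sqrt{10 J} = - 6 \sqrt{10} \sqrt{J}$)
$A{\left(b,F \right)} = 2 F \left(b - 6 \sqrt{10} \sqrt{F}\right)$ ($A{\left(b,F \right)} = \left(b - 6 \sqrt{10} \sqrt{F}\right) \left(F + F\right) = \left(b - 6 \sqrt{10} \sqrt{F}\right) 2 F = 2 F \left(b - 6 \sqrt{10} \sqrt{F}\right)$)
$\frac{24448 + A{\left(-164,132 \right)}}{c{\left(-206 \right)} - 8511} = \frac{24448 + 2 \cdot 132 \left(-164 - 6 \sqrt{10} \sqrt{132}\right)}{- \frac{206}{3} - 8511} = \frac{24448 + 2 \cdot 132 \left(-164 - 6 \sqrt{10} \cdot 2 \sqrt{33}\right)}{- \frac{25739}{3}} = \left(24448 + 2 \cdot 132 \left(-164 - 12 \sqrt{330}\right)\right) \left(- \frac{3}{25739}\right) = \left(24448 - \left(43296 + 3168 \sqrt{330}\right)\right) \left(- \frac{3}{25739}\right) = \left(-18848 - 3168 \sqrt{330}\right) \left(- \frac{3}{25739}\right) = \frac{56544}{25739} + \frac{9504 \sqrt{330}}{25739}$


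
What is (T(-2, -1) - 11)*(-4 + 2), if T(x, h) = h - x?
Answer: 20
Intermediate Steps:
(T(-2, -1) - 11)*(-4 + 2) = ((-1 - 1*(-2)) - 11)*(-4 + 2) = ((-1 + 2) - 11)*(-2) = (1 - 11)*(-2) = -10*(-2) = 20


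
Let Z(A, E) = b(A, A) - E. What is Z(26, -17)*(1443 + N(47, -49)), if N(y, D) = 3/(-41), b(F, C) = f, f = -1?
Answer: 946560/41 ≈ 23087.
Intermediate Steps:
b(F, C) = -1
Z(A, E) = -1 - E
N(y, D) = -3/41 (N(y, D) = 3*(-1/41) = -3/41)
Z(26, -17)*(1443 + N(47, -49)) = (-1 - 1*(-17))*(1443 - 3/41) = (-1 + 17)*(59160/41) = 16*(59160/41) = 946560/41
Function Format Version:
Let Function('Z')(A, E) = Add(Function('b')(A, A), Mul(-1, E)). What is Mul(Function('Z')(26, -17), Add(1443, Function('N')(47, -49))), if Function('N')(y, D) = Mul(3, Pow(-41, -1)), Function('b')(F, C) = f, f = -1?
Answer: Rational(946560, 41) ≈ 23087.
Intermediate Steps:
Function('b')(F, C) = -1
Function('Z')(A, E) = Add(-1, Mul(-1, E))
Function('N')(y, D) = Rational(-3, 41) (Function('N')(y, D) = Mul(3, Rational(-1, 41)) = Rational(-3, 41))
Mul(Function('Z')(26, -17), Add(1443, Function('N')(47, -49))) = Mul(Add(-1, Mul(-1, -17)), Add(1443, Rational(-3, 41))) = Mul(Add(-1, 17), Rational(59160, 41)) = Mul(16, Rational(59160, 41)) = Rational(946560, 41)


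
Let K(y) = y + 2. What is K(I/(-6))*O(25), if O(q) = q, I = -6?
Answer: 75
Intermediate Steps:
K(y) = 2 + y
K(I/(-6))*O(25) = (2 - 6/(-6))*25 = (2 - 6*(-⅙))*25 = (2 + 1)*25 = 3*25 = 75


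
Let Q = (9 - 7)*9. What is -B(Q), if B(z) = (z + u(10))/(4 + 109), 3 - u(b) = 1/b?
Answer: -209/1130 ≈ -0.18496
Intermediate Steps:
u(b) = 3 - 1/b
Q = 18 (Q = 2*9 = 18)
B(z) = 29/1130 + z/113 (B(z) = (z + (3 - 1/10))/(4 + 109) = (z + (3 - 1*⅒))/113 = (z + (3 - ⅒))*(1/113) = (z + 29/10)*(1/113) = (29/10 + z)*(1/113) = 29/1130 + z/113)
-B(Q) = -(29/1130 + (1/113)*18) = -(29/1130 + 18/113) = -1*209/1130 = -209/1130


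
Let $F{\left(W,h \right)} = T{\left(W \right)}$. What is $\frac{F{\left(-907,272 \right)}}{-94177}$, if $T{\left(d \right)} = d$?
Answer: $\frac{907}{94177} \approx 0.0096308$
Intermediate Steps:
$F{\left(W,h \right)} = W$
$\frac{F{\left(-907,272 \right)}}{-94177} = - \frac{907}{-94177} = \left(-907\right) \left(- \frac{1}{94177}\right) = \frac{907}{94177}$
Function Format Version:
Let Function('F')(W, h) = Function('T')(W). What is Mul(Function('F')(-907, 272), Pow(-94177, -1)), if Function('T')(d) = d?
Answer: Rational(907, 94177) ≈ 0.0096308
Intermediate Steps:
Function('F')(W, h) = W
Mul(Function('F')(-907, 272), Pow(-94177, -1)) = Mul(-907, Pow(-94177, -1)) = Mul(-907, Rational(-1, 94177)) = Rational(907, 94177)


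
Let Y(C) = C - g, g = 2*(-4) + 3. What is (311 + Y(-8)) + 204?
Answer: 512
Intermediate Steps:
g = -5 (g = -8 + 3 = -5)
Y(C) = 5 + C (Y(C) = C - 1*(-5) = C + 5 = 5 + C)
(311 + Y(-8)) + 204 = (311 + (5 - 8)) + 204 = (311 - 3) + 204 = 308 + 204 = 512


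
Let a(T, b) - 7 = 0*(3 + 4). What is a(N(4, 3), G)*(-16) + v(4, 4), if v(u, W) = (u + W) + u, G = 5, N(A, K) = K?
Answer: -100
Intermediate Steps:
a(T, b) = 7 (a(T, b) = 7 + 0*(3 + 4) = 7 + 0*7 = 7 + 0 = 7)
v(u, W) = W + 2*u (v(u, W) = (W + u) + u = W + 2*u)
a(N(4, 3), G)*(-16) + v(4, 4) = 7*(-16) + (4 + 2*4) = -112 + (4 + 8) = -112 + 12 = -100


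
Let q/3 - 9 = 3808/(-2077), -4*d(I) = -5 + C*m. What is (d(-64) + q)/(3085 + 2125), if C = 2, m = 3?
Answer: 176543/43284680 ≈ 0.0040786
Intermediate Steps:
d(I) = -¼ (d(I) = -(-5 + 2*3)/4 = -(-5 + 6)/4 = -¼*1 = -¼)
q = 44655/2077 (q = 27 + 3*(3808/(-2077)) = 27 + 3*(3808*(-1/2077)) = 27 + 3*(-3808/2077) = 27 - 11424/2077 = 44655/2077 ≈ 21.500)
(d(-64) + q)/(3085 + 2125) = (-¼ + 44655/2077)/(3085 + 2125) = (176543/8308)/5210 = (176543/8308)*(1/5210) = 176543/43284680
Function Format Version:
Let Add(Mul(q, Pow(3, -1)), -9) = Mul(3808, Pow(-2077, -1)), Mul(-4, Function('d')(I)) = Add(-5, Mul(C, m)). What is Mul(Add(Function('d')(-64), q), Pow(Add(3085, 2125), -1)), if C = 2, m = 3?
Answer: Rational(176543, 43284680) ≈ 0.0040786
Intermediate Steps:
Function('d')(I) = Rational(-1, 4) (Function('d')(I) = Mul(Rational(-1, 4), Add(-5, Mul(2, 3))) = Mul(Rational(-1, 4), Add(-5, 6)) = Mul(Rational(-1, 4), 1) = Rational(-1, 4))
q = Rational(44655, 2077) (q = Add(27, Mul(3, Mul(3808, Pow(-2077, -1)))) = Add(27, Mul(3, Mul(3808, Rational(-1, 2077)))) = Add(27, Mul(3, Rational(-3808, 2077))) = Add(27, Rational(-11424, 2077)) = Rational(44655, 2077) ≈ 21.500)
Mul(Add(Function('d')(-64), q), Pow(Add(3085, 2125), -1)) = Mul(Add(Rational(-1, 4), Rational(44655, 2077)), Pow(Add(3085, 2125), -1)) = Mul(Rational(176543, 8308), Pow(5210, -1)) = Mul(Rational(176543, 8308), Rational(1, 5210)) = Rational(176543, 43284680)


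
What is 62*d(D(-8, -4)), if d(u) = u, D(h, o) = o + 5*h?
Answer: -2728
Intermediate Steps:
62*d(D(-8, -4)) = 62*(-4 + 5*(-8)) = 62*(-4 - 40) = 62*(-44) = -2728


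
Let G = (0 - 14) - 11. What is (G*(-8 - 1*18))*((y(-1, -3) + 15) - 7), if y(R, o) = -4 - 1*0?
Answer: 2600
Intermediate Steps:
y(R, o) = -4 (y(R, o) = -4 + 0 = -4)
G = -25 (G = -14 - 11 = -25)
(G*(-8 - 1*18))*((y(-1, -3) + 15) - 7) = (-25*(-8 - 1*18))*((-4 + 15) - 7) = (-25*(-8 - 18))*(11 - 7) = -25*(-26)*4 = 650*4 = 2600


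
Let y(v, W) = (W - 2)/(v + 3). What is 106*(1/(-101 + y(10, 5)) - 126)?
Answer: -8748869/655 ≈ -13357.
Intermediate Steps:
y(v, W) = (-2 + W)/(3 + v)
106*(1/(-101 + y(10, 5)) - 126) = 106*(1/(-101 + (-2 + 5)/(3 + 10)) - 126) = 106*(1/(-101 + 3/13) - 126) = 106*(1/(-1310/13) - 126) = 106*(-13/1310 - 126) = 106*(-165073/1310) = -8748869/655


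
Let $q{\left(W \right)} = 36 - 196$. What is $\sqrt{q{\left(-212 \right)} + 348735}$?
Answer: $5 \sqrt{13943} \approx 590.4$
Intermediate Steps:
$q{\left(W \right)} = -160$
$\sqrt{q{\left(-212 \right)} + 348735} = \sqrt{-160 + 348735} = \sqrt{348575} = 5 \sqrt{13943}$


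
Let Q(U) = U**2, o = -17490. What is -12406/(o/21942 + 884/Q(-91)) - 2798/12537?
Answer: 6836101969252/380410191 ≈ 17970.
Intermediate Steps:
-12406/(o/21942 + 884/Q(-91)) - 2798/12537 = -12406/(-17490/21942 + 884/((-91)**2)) - 2798/12537 = -12406/(-17490*1/21942 + 884/8281) - 2798*1/12537 = -12406/(-55/69 + 884*(1/8281)) - 2798/12537 = -12406/(-55/69 + 68/637) - 2798/12537 = -12406/(-30343/43953) - 2798/12537 = -12406*(-43953/30343) - 2798/12537 = 545280918/30343 - 2798/12537 = 6836101969252/380410191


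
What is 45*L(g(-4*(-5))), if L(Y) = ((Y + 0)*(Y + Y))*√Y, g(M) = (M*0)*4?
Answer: 0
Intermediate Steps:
g(M) = 0 (g(M) = 0*4 = 0)
L(Y) = 2*Y^(5/2) (L(Y) = (Y*(2*Y))*√Y = (2*Y²)*√Y = 2*Y^(5/2))
45*L(g(-4*(-5))) = 45*(2*0^(5/2)) = 45*(2*0) = 45*0 = 0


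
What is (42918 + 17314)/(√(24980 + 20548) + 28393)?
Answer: 1710167176/806116921 - 120464*√11382/806116921 ≈ 2.1055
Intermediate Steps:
(42918 + 17314)/(√(24980 + 20548) + 28393) = 60232/(√45528 + 28393) = 60232/(2*√11382 + 28393) = 60232/(28393 + 2*√11382)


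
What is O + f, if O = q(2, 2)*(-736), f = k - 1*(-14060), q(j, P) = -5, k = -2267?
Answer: 15473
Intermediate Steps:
f = 11793 (f = -2267 - 1*(-14060) = -2267 + 14060 = 11793)
O = 3680 (O = -5*(-736) = 3680)
O + f = 3680 + 11793 = 15473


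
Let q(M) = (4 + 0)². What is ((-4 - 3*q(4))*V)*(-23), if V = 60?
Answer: 71760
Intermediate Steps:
q(M) = 16 (q(M) = 4² = 16)
((-4 - 3*q(4))*V)*(-23) = ((-4 - 3*16)*60)*(-23) = ((-4 - 48)*60)*(-23) = -52*60*(-23) = -3120*(-23) = 71760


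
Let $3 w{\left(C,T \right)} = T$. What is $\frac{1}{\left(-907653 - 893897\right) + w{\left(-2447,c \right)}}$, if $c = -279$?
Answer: $- \frac{1}{1801643} \approx -5.5505 \cdot 10^{-7}$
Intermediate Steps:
$w{\left(C,T \right)} = \frac{T}{3}$
$\frac{1}{\left(-907653 - 893897\right) + w{\left(-2447,c \right)}} = \frac{1}{\left(-907653 - 893897\right) + \frac{1}{3} \left(-279\right)} = \frac{1}{\left(-907653 - 893897\right) - 93} = \frac{1}{-1801550 - 93} = \frac{1}{-1801643} = - \frac{1}{1801643}$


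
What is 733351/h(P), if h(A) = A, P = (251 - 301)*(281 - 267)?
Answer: -733351/700 ≈ -1047.6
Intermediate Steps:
P = -700 (P = -50*14 = -700)
733351/h(P) = 733351/(-700) = 733351*(-1/700) = -733351/700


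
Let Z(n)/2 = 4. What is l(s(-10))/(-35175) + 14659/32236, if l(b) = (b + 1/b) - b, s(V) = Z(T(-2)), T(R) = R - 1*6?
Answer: 1031252591/2267802600 ≈ 0.45474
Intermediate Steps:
T(R) = -6 + R (T(R) = R - 6 = -6 + R)
Z(n) = 8 (Z(n) = 2*4 = 8)
s(V) = 8
l(b) = 1/b
l(s(-10))/(-35175) + 14659/32236 = 1/(8*(-35175)) + 14659/32236 = (1/8)*(-1/35175) + 14659*(1/32236) = -1/281400 + 14659/32236 = 1031252591/2267802600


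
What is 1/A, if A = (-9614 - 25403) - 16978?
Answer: -1/51995 ≈ -1.9233e-5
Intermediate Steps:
A = -51995 (A = -35017 - 16978 = -51995)
1/A = 1/(-51995) = -1/51995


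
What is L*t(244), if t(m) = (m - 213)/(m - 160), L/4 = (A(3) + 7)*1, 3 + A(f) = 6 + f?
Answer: 403/21 ≈ 19.190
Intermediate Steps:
A(f) = 3 + f (A(f) = -3 + (6 + f) = 3 + f)
L = 52 (L = 4*(((3 + 3) + 7)*1) = 4*((6 + 7)*1) = 4*(13*1) = 4*13 = 52)
t(m) = (-213 + m)/(-160 + m)
L*t(244) = 52*((-213 + 244)/(-160 + 244)) = 52*(31/84) = 403/21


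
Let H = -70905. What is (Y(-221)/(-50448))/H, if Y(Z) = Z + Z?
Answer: -221/1788507720 ≈ -1.2357e-7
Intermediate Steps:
Y(Z) = 2*Z
(Y(-221)/(-50448))/H = ((2*(-221))/(-50448))/(-70905) = -442*(-1/50448)*(-1/70905) = (221/25224)*(-1/70905) = -221/1788507720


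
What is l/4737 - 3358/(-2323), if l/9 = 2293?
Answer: 925313/159479 ≈ 5.8021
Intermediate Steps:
l = 20637 (l = 9*2293 = 20637)
l/4737 - 3358/(-2323) = 20637/4737 - 3358/(-2323) = 20637*(1/4737) - 3358*(-1/2323) = 6879/1579 + 146/101 = 925313/159479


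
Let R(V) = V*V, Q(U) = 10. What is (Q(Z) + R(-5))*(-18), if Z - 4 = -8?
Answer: -630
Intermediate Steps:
Z = -4 (Z = 4 - 8 = -4)
R(V) = V²
(Q(Z) + R(-5))*(-18) = (10 + (-5)²)*(-18) = (10 + 25)*(-18) = 35*(-18) = -630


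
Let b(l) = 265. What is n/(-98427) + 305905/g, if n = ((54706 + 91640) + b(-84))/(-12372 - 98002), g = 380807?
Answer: 474762995831681/591000588152898 ≈ 0.80332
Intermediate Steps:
n = -146611/110374 (n = ((54706 + 91640) + 265)/(-12372 - 98002) = (146346 + 265)/(-110374) = 146611*(-1/110374) = -146611/110374 ≈ -1.3283)
n/(-98427) + 305905/g = -146611/110374/(-98427) + 305905/380807 = -146611/110374*(-1/98427) + 305905*(1/380807) = 146611/10863781698 + 305905/380807 = 474762995831681/591000588152898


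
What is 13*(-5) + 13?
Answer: -52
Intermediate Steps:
13*(-5) + 13 = -65 + 13 = -52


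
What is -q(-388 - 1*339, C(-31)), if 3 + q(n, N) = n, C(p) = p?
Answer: 730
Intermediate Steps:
q(n, N) = -3 + n
-q(-388 - 1*339, C(-31)) = -(-3 + (-388 - 1*339)) = -(-3 + (-388 - 339)) = -(-3 - 727) = -1*(-730) = 730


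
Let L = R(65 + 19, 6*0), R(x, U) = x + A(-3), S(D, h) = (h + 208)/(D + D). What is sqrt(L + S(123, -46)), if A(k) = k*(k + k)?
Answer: sqrt(172569)/41 ≈ 10.132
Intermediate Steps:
S(D, h) = (208 + h)/(2*D) (S(D, h) = (208 + h)/((2*D)) = (208 + h)*(1/(2*D)) = (208 + h)/(2*D))
A(k) = 2*k**2 (A(k) = k*(2*k) = 2*k**2)
R(x, U) = 18 + x (R(x, U) = x + 2*(-3)**2 = x + 2*9 = x + 18 = 18 + x)
L = 102 (L = 18 + (65 + 19) = 18 + 84 = 102)
sqrt(L + S(123, -46)) = sqrt(102 + (1/2)*(208 - 46)/123) = sqrt(102 + (1/2)*(1/123)*162) = sqrt(102 + 27/41) = sqrt(4209/41) = sqrt(172569)/41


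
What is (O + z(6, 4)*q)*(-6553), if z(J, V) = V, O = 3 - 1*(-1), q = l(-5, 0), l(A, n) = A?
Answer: 104848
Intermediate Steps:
q = -5
O = 4 (O = 3 + 1 = 4)
(O + z(6, 4)*q)*(-6553) = (4 + 4*(-5))*(-6553) = (4 - 20)*(-6553) = -16*(-6553) = 104848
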